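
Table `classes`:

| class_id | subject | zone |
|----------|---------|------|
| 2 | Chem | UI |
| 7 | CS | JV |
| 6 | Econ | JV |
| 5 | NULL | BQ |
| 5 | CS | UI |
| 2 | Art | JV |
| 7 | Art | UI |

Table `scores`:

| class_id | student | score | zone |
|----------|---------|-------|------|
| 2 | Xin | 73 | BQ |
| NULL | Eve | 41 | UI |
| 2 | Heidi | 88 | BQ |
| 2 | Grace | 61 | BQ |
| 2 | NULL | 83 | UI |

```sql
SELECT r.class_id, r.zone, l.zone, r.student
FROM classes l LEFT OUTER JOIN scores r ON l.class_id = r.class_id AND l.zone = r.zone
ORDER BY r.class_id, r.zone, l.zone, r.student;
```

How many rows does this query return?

7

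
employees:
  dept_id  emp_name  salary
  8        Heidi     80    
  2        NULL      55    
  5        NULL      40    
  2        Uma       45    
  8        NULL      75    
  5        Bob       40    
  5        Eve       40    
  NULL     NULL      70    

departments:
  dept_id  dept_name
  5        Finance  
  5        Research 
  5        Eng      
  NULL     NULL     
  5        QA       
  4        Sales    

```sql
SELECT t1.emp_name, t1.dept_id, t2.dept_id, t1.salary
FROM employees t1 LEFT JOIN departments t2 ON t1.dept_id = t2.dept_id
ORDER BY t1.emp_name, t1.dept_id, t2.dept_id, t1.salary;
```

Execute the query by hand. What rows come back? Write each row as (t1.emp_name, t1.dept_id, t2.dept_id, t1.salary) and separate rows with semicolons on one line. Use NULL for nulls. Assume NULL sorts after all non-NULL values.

LEFT JOIN keeps every row from `employees`; unmatched rows get NULL for `departments`'s columns.
Matching on t1.dept_id = t2.dept_id. A NULL in a compared column never satisfies the condition.
Matched pairs: 12; unmatched t1 rows kept: 5.

(Bob, 5, 5, 40); (Bob, 5, 5, 40); (Bob, 5, 5, 40); (Bob, 5, 5, 40); (Eve, 5, 5, 40); (Eve, 5, 5, 40); (Eve, 5, 5, 40); (Eve, 5, 5, 40); (Heidi, 8, NULL, 80); (Uma, 2, NULL, 45); (NULL, 2, NULL, 55); (NULL, 5, 5, 40); (NULL, 5, 5, 40); (NULL, 5, 5, 40); (NULL, 5, 5, 40); (NULL, 8, NULL, 75); (NULL, NULL, NULL, 70)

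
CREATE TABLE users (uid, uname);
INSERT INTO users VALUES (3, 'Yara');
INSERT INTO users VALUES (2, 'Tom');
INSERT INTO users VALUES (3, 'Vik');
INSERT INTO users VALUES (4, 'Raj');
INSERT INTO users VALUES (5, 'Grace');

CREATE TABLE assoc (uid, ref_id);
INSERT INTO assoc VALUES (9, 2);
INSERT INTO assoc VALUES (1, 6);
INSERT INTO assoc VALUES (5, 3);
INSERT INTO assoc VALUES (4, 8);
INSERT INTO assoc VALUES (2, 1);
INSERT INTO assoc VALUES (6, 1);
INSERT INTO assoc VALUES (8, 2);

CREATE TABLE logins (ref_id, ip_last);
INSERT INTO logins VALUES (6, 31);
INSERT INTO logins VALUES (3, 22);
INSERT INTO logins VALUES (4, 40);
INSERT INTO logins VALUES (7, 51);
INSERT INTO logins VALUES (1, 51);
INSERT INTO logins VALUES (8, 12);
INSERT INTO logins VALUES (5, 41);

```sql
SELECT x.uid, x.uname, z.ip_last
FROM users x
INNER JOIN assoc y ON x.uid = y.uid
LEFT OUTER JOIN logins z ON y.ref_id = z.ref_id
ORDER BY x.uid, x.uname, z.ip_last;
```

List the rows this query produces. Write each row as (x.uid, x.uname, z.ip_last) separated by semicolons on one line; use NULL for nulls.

(2, Tom, 51); (4, Raj, 12); (5, Grace, 22)

Step 1 — x INNER JOIN y on uid → 3 row(s).
Then LEFT JOIN `logins z` on ref_id: each of those 3 rows is kept; rows whose y.ref_id has no match in z get NULL for z's columns.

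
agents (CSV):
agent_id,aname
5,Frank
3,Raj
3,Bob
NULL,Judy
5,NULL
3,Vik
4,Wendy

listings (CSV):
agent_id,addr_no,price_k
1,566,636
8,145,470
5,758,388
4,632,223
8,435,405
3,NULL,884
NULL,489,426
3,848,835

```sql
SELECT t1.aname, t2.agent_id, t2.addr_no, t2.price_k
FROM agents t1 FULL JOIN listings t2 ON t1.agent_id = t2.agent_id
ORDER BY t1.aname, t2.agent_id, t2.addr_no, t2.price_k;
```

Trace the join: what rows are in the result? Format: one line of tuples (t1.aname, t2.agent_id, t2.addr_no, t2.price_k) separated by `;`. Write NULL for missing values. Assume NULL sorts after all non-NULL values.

(Bob, 3, 848, 835); (Bob, 3, NULL, 884); (Frank, 5, 758, 388); (Judy, NULL, NULL, NULL); (Raj, 3, 848, 835); (Raj, 3, NULL, 884); (Vik, 3, 848, 835); (Vik, 3, NULL, 884); (Wendy, 4, 632, 223); (NULL, 1, 566, 636); (NULL, 5, 758, 388); (NULL, 8, 145, 470); (NULL, 8, 435, 405); (NULL, NULL, 489, 426)

FULL OUTER JOIN keeps every row from both sides; unmatched rows get NULL for the other side's columns.
Matching on t1.agent_id = t2.agent_id. A NULL in a compared column never satisfies the condition.
- t1[0] agent_id=5 → 1 match(es) in t2 → 1 row(s).
- t1[1] agent_id=3 → 2 match(es) in t2 → 2 row(s).
- t1[2] agent_id=3 → 2 match(es) in t2 → 2 row(s).
- t1[3] agent_id=NULL → no match; kept with NULLs on the t2 side.
- t1[4] agent_id=5 → 1 match(es) in t2 → 1 row(s).
- t1[5] agent_id=3 → 2 match(es) in t2 → 2 row(s).
- t1[6] agent_id=4 → 1 match(es) in t2 → 1 row(s).
- 4 t2 row(s) had no t1 match → kept, t1 columns NULL.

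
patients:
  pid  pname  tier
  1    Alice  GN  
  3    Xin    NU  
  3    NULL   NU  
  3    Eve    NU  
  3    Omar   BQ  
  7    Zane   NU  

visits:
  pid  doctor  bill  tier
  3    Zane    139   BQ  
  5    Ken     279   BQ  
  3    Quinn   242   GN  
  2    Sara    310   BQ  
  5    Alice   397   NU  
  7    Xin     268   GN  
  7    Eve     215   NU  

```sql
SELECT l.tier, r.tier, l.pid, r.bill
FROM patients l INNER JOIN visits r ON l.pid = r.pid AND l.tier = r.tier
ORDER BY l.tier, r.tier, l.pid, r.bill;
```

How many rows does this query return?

INNER JOIN keeps only pairs where the ON condition holds.
Matching on l.pid = r.pid AND l.tier = r.tier.
Matched pairs: 2.
Total: 2 rows.

2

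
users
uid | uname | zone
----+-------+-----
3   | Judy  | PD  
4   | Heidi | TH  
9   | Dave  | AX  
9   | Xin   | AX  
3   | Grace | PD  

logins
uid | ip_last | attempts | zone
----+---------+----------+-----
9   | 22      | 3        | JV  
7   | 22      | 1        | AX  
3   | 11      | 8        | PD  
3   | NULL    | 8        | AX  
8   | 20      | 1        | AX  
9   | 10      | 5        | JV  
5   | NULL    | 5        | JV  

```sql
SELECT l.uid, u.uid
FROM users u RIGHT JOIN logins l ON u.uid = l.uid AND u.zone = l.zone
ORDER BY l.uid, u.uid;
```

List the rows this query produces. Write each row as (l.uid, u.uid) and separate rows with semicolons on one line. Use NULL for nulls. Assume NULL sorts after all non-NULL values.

(3, 3); (3, 3); (3, NULL); (5, NULL); (7, NULL); (8, NULL); (9, NULL); (9, NULL)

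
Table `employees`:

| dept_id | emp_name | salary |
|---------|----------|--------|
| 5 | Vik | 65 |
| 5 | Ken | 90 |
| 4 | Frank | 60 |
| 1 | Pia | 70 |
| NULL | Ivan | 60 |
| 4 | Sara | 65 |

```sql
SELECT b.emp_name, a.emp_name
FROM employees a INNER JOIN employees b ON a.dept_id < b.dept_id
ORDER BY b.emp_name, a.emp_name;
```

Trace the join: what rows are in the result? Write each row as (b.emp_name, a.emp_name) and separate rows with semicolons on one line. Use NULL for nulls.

(Frank, Pia); (Ken, Frank); (Ken, Pia); (Ken, Sara); (Sara, Pia); (Vik, Frank); (Vik, Pia); (Vik, Sara)

INNER JOIN keeps only pairs where the ON condition holds.
Matching on a.dept_id < b.dept_id. A NULL in a compared column never satisfies the condition.
- a[0] dept_id=5 → no match; dropped.
- a[1] dept_id=5 → no match; dropped.
- a[2] dept_id=4 → 2 match(es) in b → 2 row(s).
- a[3] dept_id=1 → 4 match(es) in b → 4 row(s).
- a[4] dept_id=NULL → no match; dropped.
- a[5] dept_id=4 → 2 match(es) in b → 2 row(s).
After projecting and ordering:
b.emp_name | a.emp_name
Frank | Pia
Ken | Frank
Ken | Pia
Ken | Sara
Sara | Pia
Vik | Frank
Vik | Pia
Vik | Sara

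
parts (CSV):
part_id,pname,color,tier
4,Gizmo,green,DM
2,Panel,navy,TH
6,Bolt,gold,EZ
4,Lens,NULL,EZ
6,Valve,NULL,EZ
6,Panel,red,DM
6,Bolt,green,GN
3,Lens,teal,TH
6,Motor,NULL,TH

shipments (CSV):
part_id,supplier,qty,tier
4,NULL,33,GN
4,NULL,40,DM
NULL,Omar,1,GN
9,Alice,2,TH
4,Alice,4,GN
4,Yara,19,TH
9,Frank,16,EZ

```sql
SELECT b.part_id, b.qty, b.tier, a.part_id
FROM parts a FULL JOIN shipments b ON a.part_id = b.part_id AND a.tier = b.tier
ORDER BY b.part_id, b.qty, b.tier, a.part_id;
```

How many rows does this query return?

FULL OUTER JOIN keeps every row from both sides; unmatched rows get NULL for the other side's columns.
Matching on a.part_id = b.part_id AND a.tier = b.tier. A NULL in a compared column never satisfies the condition.
- a[0] part_id=4, tier=DM → 1 match(es) in b → 1 row(s).
- a[1] part_id=2, tier=TH → no match; kept with NULLs on the b side.
- a[2] part_id=6, tier=EZ → no match; kept with NULLs on the b side.
- a[3] part_id=4, tier=EZ → no match; kept with NULLs on the b side.
- a[4] part_id=6, tier=EZ → no match; kept with NULLs on the b side.
- a[5] part_id=6, tier=DM → no match; kept with NULLs on the b side.
- a[6] part_id=6, tier=GN → no match; kept with NULLs on the b side.
- a[7] part_id=3, tier=TH → no match; kept with NULLs on the b side.
- a[8] part_id=6, tier=TH → no match; kept with NULLs on the b side.
- plus 6 unmatched b row(s), each kept with NULL a columns.
Total: 1 matched + 14 padded = 15 rows.

15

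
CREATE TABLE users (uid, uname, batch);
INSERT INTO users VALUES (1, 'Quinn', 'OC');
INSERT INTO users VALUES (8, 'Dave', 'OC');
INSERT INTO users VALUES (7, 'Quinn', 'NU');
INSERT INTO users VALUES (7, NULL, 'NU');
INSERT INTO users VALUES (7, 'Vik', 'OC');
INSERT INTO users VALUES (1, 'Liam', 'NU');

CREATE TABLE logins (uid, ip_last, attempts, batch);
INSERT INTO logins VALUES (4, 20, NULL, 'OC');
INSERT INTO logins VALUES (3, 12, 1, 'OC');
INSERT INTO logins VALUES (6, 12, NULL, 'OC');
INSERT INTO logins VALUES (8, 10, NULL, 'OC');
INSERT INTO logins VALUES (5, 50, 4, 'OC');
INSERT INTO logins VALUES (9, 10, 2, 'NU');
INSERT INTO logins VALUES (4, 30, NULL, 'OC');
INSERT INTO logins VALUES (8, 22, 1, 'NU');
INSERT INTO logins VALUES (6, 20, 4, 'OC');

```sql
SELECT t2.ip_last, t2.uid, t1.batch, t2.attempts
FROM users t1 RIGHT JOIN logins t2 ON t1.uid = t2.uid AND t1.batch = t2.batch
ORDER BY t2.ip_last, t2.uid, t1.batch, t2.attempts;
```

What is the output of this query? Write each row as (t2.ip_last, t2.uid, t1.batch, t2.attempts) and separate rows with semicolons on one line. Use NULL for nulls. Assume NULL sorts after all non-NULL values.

RIGHT JOIN keeps every row from `logins`; unmatched rows get NULL for `users`'s columns.
Matching on t1.uid = t2.uid AND t1.batch = t2.batch.
- t1 (uid=1, batch=OC) has no partner in t2.
- t1 (uid=8, batch=OC) pairs with 1 row(s) of t2.
- t1 (uid=7, batch=NU) has no partner in t2.
- t1 (uid=7, batch=NU) has no partner in t2.
- t1 (uid=7, batch=OC) has no partner in t2.
- t1 (uid=1, batch=NU) has no partner in t2.
- plus 8 unmatched t2 row(s), each kept with NULL t1 columns.
After projecting and ordering:
t2.ip_last | t2.uid | t1.batch | t2.attempts
10 | 8 | OC | NULL
10 | 9 | NULL | 2
12 | 3 | NULL | 1
12 | 6 | NULL | NULL
20 | 4 | NULL | NULL
20 | 6 | NULL | 4
22 | 8 | NULL | 1
30 | 4 | NULL | NULL
50 | 5 | NULL | 4

(10, 8, OC, NULL); (10, 9, NULL, 2); (12, 3, NULL, 1); (12, 6, NULL, NULL); (20, 4, NULL, NULL); (20, 6, NULL, 4); (22, 8, NULL, 1); (30, 4, NULL, NULL); (50, 5, NULL, 4)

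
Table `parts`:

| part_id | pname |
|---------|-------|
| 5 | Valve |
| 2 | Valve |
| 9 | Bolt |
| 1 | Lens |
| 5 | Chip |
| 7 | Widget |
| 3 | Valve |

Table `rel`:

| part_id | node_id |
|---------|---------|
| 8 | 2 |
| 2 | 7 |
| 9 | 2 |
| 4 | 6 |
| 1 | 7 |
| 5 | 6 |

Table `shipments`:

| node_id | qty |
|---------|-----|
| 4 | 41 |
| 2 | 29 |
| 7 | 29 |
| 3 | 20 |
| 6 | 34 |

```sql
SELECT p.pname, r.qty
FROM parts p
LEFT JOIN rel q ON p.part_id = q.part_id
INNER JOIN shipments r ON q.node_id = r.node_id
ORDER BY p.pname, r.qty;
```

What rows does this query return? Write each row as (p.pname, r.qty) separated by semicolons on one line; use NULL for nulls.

(Bolt, 29); (Chip, 34); (Lens, 29); (Valve, 29); (Valve, 34)

Step 1 — p LEFT JOIN q on part_id → 7 row(s).
Then INNER JOIN `shipments r` on node_id: keep only rows whose q.node_id appears in r.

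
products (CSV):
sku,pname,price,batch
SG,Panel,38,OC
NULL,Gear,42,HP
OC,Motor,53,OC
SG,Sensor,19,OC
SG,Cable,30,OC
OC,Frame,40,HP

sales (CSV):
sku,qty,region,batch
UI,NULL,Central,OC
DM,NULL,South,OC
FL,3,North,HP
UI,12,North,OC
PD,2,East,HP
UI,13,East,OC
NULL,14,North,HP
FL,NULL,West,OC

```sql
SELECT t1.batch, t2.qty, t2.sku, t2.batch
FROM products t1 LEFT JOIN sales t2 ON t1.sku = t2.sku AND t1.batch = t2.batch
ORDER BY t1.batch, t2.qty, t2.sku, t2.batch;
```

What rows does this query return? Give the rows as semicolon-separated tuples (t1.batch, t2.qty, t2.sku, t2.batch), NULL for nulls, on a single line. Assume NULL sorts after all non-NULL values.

LEFT JOIN keeps every row from `products`; unmatched rows get NULL for `sales`'s columns.
Matching on t1.sku = t2.sku AND t1.batch = t2.batch. A NULL in a compared column never satisfies the condition.
Matched pairs: 0; unmatched t1 rows kept: 6.

(HP, NULL, NULL, NULL); (HP, NULL, NULL, NULL); (OC, NULL, NULL, NULL); (OC, NULL, NULL, NULL); (OC, NULL, NULL, NULL); (OC, NULL, NULL, NULL)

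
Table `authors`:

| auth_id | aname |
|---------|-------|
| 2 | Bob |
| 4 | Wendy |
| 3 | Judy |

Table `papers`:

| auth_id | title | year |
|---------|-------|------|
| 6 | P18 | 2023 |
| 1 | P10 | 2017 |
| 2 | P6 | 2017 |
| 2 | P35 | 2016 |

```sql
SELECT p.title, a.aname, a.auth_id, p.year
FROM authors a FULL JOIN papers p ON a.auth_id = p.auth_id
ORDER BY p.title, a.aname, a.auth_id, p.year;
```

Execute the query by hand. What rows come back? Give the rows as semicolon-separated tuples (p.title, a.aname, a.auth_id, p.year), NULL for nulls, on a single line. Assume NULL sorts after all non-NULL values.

(P10, NULL, NULL, 2017); (P18, NULL, NULL, 2023); (P35, Bob, 2, 2016); (P6, Bob, 2, 2017); (NULL, Judy, 3, NULL); (NULL, Wendy, 4, NULL)

FULL OUTER JOIN keeps every row from both sides; unmatched rows get NULL for the other side's columns.
Matching on a.auth_id = p.auth_id.
Matched pairs: 2; unmatched a rows kept: 2; unmatched p rows kept: 2.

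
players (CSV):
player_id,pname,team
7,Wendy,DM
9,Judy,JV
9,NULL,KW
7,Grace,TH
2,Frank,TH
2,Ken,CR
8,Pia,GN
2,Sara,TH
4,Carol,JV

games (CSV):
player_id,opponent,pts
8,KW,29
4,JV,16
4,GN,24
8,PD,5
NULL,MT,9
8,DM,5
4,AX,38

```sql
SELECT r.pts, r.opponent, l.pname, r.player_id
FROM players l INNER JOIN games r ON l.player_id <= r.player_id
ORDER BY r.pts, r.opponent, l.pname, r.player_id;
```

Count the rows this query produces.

33

INNER JOIN keeps only pairs where the ON condition holds.
Matching on l.player_id <= r.player_id. A NULL in a compared column never satisfies the condition.
Matched pairs: 33.
Total: 33 rows.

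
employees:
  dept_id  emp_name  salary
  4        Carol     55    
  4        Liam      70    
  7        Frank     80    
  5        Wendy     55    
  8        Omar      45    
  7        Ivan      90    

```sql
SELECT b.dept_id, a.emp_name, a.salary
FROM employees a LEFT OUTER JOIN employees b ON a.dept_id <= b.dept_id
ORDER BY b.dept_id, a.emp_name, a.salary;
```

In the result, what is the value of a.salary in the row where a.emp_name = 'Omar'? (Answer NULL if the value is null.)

LEFT JOIN keeps every row from `employees a`; unmatched rows get NULL for `employees b`'s columns.
Matching on a.dept_id <= b.dept_id.
- a (dept_id=4) pairs with 6 row(s) of b.
- a (dept_id=4) pairs with 6 row(s) of b.
- a (dept_id=7) pairs with 3 row(s) of b.
- a (dept_id=5) pairs with 4 row(s) of b.
- a (dept_id=8) pairs with 1 row(s) of b.
- a (dept_id=7) pairs with 3 row(s) of b.

45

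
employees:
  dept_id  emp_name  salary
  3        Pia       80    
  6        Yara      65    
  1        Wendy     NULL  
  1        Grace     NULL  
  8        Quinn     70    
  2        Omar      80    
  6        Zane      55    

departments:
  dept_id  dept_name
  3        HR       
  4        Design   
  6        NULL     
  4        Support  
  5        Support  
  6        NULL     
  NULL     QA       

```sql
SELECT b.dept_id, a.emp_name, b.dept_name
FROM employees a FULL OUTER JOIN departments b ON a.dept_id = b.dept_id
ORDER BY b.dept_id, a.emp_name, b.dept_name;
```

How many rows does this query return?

13

FULL OUTER JOIN keeps every row from both sides; unmatched rows get NULL for the other side's columns.
Matching on a.dept_id = b.dept_id. A NULL in a compared column never satisfies the condition.
- a[0] dept_id=3 → 1 match(es) in b → 1 row(s).
- a[1] dept_id=6 → 2 match(es) in b → 2 row(s).
- a[2] dept_id=1 → no match; kept with NULLs on the b side.
- a[3] dept_id=1 → no match; kept with NULLs on the b side.
- a[4] dept_id=8 → no match; kept with NULLs on the b side.
- a[5] dept_id=2 → no match; kept with NULLs on the b side.
- a[6] dept_id=6 → 2 match(es) in b → 2 row(s).
- plus 4 unmatched b row(s), each kept with NULL a columns.
Total: 5 matched + 8 padded = 13 rows.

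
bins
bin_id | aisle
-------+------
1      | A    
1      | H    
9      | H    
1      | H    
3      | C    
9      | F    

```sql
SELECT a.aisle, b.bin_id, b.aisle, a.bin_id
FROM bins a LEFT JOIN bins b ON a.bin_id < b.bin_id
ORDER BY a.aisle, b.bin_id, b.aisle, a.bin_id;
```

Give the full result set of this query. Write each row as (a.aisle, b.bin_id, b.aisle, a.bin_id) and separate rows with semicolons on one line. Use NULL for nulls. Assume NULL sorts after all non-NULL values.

(A, 3, C, 1); (A, 9, F, 1); (A, 9, H, 1); (C, 9, F, 3); (C, 9, H, 3); (F, NULL, NULL, 9); (H, 3, C, 1); (H, 3, C, 1); (H, 9, F, 1); (H, 9, F, 1); (H, 9, H, 1); (H, 9, H, 1); (H, NULL, NULL, 9)

LEFT JOIN keeps every row from `bins a`; unmatched rows get NULL for `bins b`'s columns.
Matching on a.bin_id < b.bin_id.
- a (bin_id=1) pairs with 3 row(s) of b.
- a (bin_id=1) pairs with 3 row(s) of b.
- a (bin_id=9) has no partner → padded with NULL.
- a (bin_id=1) pairs with 3 row(s) of b.
- a (bin_id=3) pairs with 2 row(s) of b.
- a (bin_id=9) has no partner → padded with NULL.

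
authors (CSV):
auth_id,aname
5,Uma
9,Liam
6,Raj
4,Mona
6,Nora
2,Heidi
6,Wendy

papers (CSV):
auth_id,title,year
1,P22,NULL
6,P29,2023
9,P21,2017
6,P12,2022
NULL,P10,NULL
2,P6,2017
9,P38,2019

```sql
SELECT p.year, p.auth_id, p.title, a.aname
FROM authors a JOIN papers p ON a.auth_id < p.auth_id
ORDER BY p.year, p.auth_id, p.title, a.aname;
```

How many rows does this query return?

INNER JOIN keeps only pairs where the ON condition holds.
Matching on a.auth_id < p.auth_id. A NULL in a compared column never satisfies the condition.
Matched pairs: 18.
Total: 18 rows.

18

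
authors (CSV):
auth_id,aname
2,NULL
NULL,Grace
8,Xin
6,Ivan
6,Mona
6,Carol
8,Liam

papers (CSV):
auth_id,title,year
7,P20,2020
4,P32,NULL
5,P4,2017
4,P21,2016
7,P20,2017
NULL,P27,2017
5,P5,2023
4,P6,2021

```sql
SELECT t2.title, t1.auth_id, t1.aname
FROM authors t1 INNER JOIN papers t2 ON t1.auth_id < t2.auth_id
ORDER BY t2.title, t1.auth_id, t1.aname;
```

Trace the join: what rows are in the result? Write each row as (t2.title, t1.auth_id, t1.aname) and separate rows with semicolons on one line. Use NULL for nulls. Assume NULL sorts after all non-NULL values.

INNER JOIN keeps only pairs where the ON condition holds.
Matching on t1.auth_id < t2.auth_id. A NULL in a compared column never satisfies the condition.
Matched pairs: 13.

(P20, 2, NULL); (P20, 2, NULL); (P20, 6, Carol); (P20, 6, Carol); (P20, 6, Ivan); (P20, 6, Ivan); (P20, 6, Mona); (P20, 6, Mona); (P21, 2, NULL); (P32, 2, NULL); (P4, 2, NULL); (P5, 2, NULL); (P6, 2, NULL)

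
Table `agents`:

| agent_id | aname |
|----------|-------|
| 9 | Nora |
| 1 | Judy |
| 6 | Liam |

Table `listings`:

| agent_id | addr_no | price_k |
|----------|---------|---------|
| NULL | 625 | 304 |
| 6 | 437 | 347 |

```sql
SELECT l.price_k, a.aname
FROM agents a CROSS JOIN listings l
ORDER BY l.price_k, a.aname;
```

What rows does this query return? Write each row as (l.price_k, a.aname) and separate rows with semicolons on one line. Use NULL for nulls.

CROSS JOIN pairs every row of `agents` with every row of `listings`: 3 × 2 = 6 rows.
After projecting and ordering:
l.price_k | a.aname
304 | Judy
304 | Liam
304 | Nora
347 | Judy
347 | Liam
347 | Nora

(304, Judy); (304, Liam); (304, Nora); (347, Judy); (347, Liam); (347, Nora)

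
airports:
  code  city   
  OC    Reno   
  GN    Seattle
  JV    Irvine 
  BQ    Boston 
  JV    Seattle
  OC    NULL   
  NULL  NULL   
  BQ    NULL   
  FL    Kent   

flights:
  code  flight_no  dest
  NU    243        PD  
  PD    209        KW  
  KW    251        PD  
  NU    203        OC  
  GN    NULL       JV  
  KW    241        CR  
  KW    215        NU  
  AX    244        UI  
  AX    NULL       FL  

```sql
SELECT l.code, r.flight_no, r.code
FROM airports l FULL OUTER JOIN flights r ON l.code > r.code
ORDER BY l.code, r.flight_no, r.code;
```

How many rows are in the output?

32

FULL OUTER JOIN keeps every row from both sides; unmatched rows get NULL for the other side's columns.
Matching on l.code > r.code. A NULL in a compared column never satisfies the condition.
Matched pairs: 30; unmatched l rows kept: 1; unmatched r rows kept: 1.
Total: 30 matched + 2 padded = 32 rows.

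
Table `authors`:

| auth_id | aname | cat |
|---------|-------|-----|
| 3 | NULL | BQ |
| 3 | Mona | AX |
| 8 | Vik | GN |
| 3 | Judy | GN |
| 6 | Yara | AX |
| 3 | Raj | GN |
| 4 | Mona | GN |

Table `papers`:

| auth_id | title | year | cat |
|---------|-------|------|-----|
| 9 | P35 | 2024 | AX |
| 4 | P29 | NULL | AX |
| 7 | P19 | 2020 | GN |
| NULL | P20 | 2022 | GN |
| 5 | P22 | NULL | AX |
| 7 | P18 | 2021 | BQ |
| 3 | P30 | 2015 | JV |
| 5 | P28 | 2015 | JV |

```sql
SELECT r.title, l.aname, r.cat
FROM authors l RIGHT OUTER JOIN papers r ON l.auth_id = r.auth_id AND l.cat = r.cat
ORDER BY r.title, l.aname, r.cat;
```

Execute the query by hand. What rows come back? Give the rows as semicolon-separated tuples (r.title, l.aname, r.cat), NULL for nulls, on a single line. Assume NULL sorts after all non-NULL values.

(P18, NULL, BQ); (P19, NULL, GN); (P20, NULL, GN); (P22, NULL, AX); (P28, NULL, JV); (P29, NULL, AX); (P30, NULL, JV); (P35, NULL, AX)

RIGHT JOIN keeps every row from `papers`; unmatched rows get NULL for `authors`'s columns.
Matching on l.auth_id = r.auth_id AND l.cat = r.cat. A NULL in a compared column never satisfies the condition.
Matched pairs: 0; unmatched r rows kept: 8.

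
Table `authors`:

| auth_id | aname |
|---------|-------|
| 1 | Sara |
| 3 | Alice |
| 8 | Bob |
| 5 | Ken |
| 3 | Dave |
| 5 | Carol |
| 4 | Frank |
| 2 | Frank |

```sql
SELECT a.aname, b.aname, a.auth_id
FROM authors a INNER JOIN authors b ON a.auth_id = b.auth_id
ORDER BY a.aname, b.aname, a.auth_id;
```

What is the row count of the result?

12

INNER JOIN keeps only pairs where the ON condition holds.
Matching on a.auth_id = b.auth_id.
- a[0] auth_id=1 → 1 match(es) in b → 1 row(s).
- a[1] auth_id=3 → 2 match(es) in b → 2 row(s).
- a[2] auth_id=8 → 1 match(es) in b → 1 row(s).
- a[3] auth_id=5 → 2 match(es) in b → 2 row(s).
- a[4] auth_id=3 → 2 match(es) in b → 2 row(s).
- a[5] auth_id=5 → 2 match(es) in b → 2 row(s).
- a[6] auth_id=4 → 1 match(es) in b → 1 row(s).
- a[7] auth_id=2 → 1 match(es) in b → 1 row(s).
Total: 12 rows.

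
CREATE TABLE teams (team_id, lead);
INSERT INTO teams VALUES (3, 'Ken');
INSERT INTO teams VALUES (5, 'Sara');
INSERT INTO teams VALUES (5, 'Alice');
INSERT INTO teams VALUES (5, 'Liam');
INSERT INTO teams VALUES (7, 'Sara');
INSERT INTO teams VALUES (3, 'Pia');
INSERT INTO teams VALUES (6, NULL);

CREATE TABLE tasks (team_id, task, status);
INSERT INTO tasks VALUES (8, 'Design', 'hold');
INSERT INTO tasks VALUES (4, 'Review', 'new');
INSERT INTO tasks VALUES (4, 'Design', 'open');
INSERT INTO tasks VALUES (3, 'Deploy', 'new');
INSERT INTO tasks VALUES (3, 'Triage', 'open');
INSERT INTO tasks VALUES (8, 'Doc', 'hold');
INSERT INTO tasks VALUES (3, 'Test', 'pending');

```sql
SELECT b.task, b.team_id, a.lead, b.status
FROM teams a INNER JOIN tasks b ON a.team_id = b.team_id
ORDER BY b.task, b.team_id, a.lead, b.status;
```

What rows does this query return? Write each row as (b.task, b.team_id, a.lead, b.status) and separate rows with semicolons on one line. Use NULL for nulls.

(Deploy, 3, Ken, new); (Deploy, 3, Pia, new); (Test, 3, Ken, pending); (Test, 3, Pia, pending); (Triage, 3, Ken, open); (Triage, 3, Pia, open)

INNER JOIN keeps only pairs where the ON condition holds.
Matching on a.team_id = b.team_id.
Matched pairs: 6.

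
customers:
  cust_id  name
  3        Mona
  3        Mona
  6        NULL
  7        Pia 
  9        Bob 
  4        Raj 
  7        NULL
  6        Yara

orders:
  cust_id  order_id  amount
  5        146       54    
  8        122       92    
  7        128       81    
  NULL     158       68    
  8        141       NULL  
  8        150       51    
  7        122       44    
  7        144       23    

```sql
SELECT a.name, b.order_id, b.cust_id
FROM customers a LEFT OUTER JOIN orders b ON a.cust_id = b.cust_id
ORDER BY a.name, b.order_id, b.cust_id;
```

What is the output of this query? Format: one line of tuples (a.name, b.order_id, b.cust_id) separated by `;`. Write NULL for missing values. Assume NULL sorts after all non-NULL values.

LEFT JOIN keeps every row from `customers`; unmatched rows get NULL for `orders`'s columns.
Matching on a.cust_id = b.cust_id. A NULL in a compared column never satisfies the condition.
- a[0] cust_id=3 → no match; kept with NULLs on the b side.
- a[1] cust_id=3 → no match; kept with NULLs on the b side.
- a[2] cust_id=6 → no match; kept with NULLs on the b side.
- a[3] cust_id=7 → 3 match(es) in b → 3 row(s).
- a[4] cust_id=9 → no match; kept with NULLs on the b side.
- a[5] cust_id=4 → no match; kept with NULLs on the b side.
- a[6] cust_id=7 → 3 match(es) in b → 3 row(s).
- a[7] cust_id=6 → no match; kept with NULLs on the b side.

(Bob, NULL, NULL); (Mona, NULL, NULL); (Mona, NULL, NULL); (Pia, 122, 7); (Pia, 128, 7); (Pia, 144, 7); (Raj, NULL, NULL); (Yara, NULL, NULL); (NULL, 122, 7); (NULL, 128, 7); (NULL, 144, 7); (NULL, NULL, NULL)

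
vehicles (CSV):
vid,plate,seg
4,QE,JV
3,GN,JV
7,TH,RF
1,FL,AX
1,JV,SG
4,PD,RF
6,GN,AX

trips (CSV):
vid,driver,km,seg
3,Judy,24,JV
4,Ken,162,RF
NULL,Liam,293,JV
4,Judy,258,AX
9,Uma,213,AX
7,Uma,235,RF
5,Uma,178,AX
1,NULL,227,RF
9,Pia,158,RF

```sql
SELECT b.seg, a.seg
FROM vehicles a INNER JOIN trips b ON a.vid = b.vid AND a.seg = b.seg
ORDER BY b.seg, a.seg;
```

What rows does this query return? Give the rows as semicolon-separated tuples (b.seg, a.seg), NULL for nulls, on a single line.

INNER JOIN keeps only pairs where the ON condition holds.
Matching on a.vid = b.vid AND a.seg = b.seg. A NULL in a compared column never satisfies the condition.
Matched pairs: 3.

(JV, JV); (RF, RF); (RF, RF)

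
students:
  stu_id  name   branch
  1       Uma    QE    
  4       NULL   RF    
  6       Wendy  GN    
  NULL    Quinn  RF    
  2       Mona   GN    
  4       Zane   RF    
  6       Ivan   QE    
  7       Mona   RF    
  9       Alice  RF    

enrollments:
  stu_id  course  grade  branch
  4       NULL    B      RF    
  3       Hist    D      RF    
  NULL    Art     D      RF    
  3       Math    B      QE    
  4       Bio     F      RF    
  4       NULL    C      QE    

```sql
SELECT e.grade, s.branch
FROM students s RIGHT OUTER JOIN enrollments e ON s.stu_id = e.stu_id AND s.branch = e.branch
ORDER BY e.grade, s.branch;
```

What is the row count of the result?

8

RIGHT JOIN keeps every row from `enrollments`; unmatched rows get NULL for `students`'s columns.
Matching on s.stu_id = e.stu_id AND s.branch = e.branch. A NULL in a compared column never satisfies the condition.
Matched pairs: 4; unmatched e rows kept: 4.
Total: 4 matched + 4 padded = 8 rows.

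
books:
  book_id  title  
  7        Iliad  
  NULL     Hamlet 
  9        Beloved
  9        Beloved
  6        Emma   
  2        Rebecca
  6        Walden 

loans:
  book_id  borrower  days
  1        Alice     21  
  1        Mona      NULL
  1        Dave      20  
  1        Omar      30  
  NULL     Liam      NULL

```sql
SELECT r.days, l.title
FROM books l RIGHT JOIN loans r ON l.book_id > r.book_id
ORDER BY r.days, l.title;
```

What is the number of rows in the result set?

25

RIGHT JOIN keeps every row from `loans`; unmatched rows get NULL for `books`'s columns.
Matching on l.book_id > r.book_id. A NULL in a compared column never satisfies the condition.
- l (book_id=7) pairs with 4 row(s) of r.
- l (book_id=NULL) has no partner in r.
- l (book_id=9) pairs with 4 row(s) of r.
- l (book_id=9) pairs with 4 row(s) of r.
- l (book_id=6) pairs with 4 row(s) of r.
- l (book_id=2) pairs with 4 row(s) of r.
- l (book_id=6) pairs with 4 row(s) of r.
- 1 r row(s) had no l match → kept, l columns NULL.
Total: 24 matched + 1 padded = 25 rows.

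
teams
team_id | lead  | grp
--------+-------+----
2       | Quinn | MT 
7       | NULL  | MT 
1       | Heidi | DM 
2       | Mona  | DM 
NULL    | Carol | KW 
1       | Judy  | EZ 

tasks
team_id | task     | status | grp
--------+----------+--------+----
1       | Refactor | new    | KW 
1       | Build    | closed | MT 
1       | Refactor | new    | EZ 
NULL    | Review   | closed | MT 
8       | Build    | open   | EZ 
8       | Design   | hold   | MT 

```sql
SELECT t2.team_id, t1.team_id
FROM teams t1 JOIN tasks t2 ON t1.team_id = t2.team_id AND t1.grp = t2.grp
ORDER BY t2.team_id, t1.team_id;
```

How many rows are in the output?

1

INNER JOIN keeps only pairs where the ON condition holds.
Matching on t1.team_id = t2.team_id AND t1.grp = t2.grp. A NULL in a compared column never satisfies the condition.
- t1[0] team_id=2, grp=MT → no match; dropped.
- t1[1] team_id=7, grp=MT → no match; dropped.
- t1[2] team_id=1, grp=DM → no match; dropped.
- t1[3] team_id=2, grp=DM → no match; dropped.
- t1[4] team_id=NULL, grp=KW → no match; dropped.
- t1[5] team_id=1, grp=EZ → 1 match(es) in t2 → 1 row(s).
Total: 1 rows.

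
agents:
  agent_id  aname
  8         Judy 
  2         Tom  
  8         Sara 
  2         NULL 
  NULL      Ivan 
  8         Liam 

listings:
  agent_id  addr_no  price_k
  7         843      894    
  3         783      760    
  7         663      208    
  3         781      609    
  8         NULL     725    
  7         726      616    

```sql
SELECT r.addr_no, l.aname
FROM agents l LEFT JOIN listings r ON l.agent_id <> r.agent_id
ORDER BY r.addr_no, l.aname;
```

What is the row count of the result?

LEFT JOIN keeps every row from `agents`; unmatched rows get NULL for `listings`'s columns.
Matching on l.agent_id <> r.agent_id. A NULL in a compared column never satisfies the condition.
- l[0] agent_id=8 → 5 match(es) in r → 5 row(s).
- l[1] agent_id=2 → 6 match(es) in r → 6 row(s).
- l[2] agent_id=8 → 5 match(es) in r → 5 row(s).
- l[3] agent_id=2 → 6 match(es) in r → 6 row(s).
- l[4] agent_id=NULL → no match; kept with NULLs on the r side.
- l[5] agent_id=8 → 5 match(es) in r → 5 row(s).
Total: 27 matched + 1 padded = 28 rows.

28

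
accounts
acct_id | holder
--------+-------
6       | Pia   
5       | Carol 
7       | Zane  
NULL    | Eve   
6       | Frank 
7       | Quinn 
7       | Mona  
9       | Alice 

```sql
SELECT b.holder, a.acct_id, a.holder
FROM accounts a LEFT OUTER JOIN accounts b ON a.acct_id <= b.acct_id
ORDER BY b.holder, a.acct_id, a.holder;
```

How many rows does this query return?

LEFT JOIN keeps every row from `accounts a`; unmatched rows get NULL for `accounts b`'s columns.
Matching on a.acct_id <= b.acct_id. A NULL in a compared column never satisfies the condition.
- a (acct_id=6) pairs with 6 row(s) of b.
- a (acct_id=5) pairs with 7 row(s) of b.
- a (acct_id=7) pairs with 4 row(s) of b.
- a (acct_id=NULL) has no partner → padded with NULL.
- a (acct_id=6) pairs with 6 row(s) of b.
- a (acct_id=7) pairs with 4 row(s) of b.
- a (acct_id=7) pairs with 4 row(s) of b.
- a (acct_id=9) pairs with 1 row(s) of b.
Total: 32 matched + 1 padded = 33 rows.

33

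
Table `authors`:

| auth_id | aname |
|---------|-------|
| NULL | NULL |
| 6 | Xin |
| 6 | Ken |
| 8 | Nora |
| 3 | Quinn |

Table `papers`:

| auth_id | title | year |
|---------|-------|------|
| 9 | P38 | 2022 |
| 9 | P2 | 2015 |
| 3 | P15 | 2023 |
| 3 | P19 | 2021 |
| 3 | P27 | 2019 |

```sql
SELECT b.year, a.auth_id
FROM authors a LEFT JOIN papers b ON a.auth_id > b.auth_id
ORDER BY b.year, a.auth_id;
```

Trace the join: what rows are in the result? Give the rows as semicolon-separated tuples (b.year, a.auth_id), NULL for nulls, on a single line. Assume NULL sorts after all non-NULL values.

(2019, 6); (2019, 6); (2019, 8); (2021, 6); (2021, 6); (2021, 8); (2023, 6); (2023, 6); (2023, 8); (NULL, 3); (NULL, NULL)

LEFT JOIN keeps every row from `authors`; unmatched rows get NULL for `papers`'s columns.
Matching on a.auth_id > b.auth_id. A NULL in a compared column never satisfies the condition.
Matched pairs: 9; unmatched a rows kept: 2.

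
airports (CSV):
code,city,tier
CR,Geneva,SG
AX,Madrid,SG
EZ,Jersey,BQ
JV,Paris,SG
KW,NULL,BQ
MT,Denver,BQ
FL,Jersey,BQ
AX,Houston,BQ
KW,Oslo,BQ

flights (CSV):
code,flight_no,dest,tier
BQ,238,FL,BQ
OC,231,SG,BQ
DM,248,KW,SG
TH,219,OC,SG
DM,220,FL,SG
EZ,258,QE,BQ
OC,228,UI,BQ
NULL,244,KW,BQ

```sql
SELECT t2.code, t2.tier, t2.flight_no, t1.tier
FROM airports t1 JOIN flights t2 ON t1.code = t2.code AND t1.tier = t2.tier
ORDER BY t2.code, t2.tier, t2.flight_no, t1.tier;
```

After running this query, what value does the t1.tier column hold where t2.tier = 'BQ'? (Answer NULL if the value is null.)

INNER JOIN keeps only pairs where the ON condition holds.
Matching on t1.code = t2.code AND t1.tier = t2.tier. A NULL in a compared column never satisfies the condition.
- t1[0] code=CR, tier=SG → no match; dropped.
- t1[1] code=AX, tier=SG → no match; dropped.
- t1[2] code=EZ, tier=BQ → 1 match(es) in t2 → 1 row(s).
- t1[3] code=JV, tier=SG → no match; dropped.
- t1[4] code=KW, tier=BQ → no match; dropped.
- t1[5] code=MT, tier=BQ → no match; dropped.
- t1[6] code=FL, tier=BQ → no match; dropped.
- t1[7] code=AX, tier=BQ → no match; dropped.
- t1[8] code=KW, tier=BQ → no match; dropped.

BQ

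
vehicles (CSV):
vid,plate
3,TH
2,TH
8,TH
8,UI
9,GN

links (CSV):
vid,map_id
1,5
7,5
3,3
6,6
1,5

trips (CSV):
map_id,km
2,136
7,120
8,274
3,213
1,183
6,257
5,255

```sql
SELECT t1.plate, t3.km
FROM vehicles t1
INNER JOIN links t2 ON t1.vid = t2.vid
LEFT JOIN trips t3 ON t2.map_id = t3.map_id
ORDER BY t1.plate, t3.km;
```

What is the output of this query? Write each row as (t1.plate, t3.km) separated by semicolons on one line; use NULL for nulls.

(TH, 213)

Evaluate left to right. First `vehicles t1 INNER JOIN links t2` on vid: 1 row(s).
Then LEFT JOIN `trips t3` on map_id: each of those 1 rows is kept; rows whose t2.map_id has no match in t3 get NULL for t3's columns.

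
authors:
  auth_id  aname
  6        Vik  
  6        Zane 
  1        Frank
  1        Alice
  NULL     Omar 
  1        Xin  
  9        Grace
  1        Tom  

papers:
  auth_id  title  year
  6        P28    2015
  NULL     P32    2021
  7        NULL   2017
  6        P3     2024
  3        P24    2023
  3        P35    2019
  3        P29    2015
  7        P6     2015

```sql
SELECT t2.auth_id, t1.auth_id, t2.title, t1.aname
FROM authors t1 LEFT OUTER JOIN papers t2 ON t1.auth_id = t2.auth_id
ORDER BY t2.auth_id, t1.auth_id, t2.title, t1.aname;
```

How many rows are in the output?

10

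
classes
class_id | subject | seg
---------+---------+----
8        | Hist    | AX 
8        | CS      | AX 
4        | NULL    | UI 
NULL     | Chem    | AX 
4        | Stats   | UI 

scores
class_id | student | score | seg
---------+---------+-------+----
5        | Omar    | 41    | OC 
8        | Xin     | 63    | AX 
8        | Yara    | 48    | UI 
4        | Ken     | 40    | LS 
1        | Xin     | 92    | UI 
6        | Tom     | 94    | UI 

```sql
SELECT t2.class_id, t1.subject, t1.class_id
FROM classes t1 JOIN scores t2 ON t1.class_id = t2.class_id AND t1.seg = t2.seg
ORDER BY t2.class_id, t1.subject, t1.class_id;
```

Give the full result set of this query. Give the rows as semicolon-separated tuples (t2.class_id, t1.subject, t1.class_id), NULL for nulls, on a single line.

INNER JOIN keeps only pairs where the ON condition holds.
Matching on t1.class_id = t2.class_id AND t1.seg = t2.seg. A NULL in a compared column never satisfies the condition.
- t1[0] class_id=8, seg=AX → 1 match(es) in t2 → 1 row(s).
- t1[1] class_id=8, seg=AX → 1 match(es) in t2 → 1 row(s).
- t1[2] class_id=4, seg=UI → no match; dropped.
- t1[3] class_id=NULL, seg=AX → no match; dropped.
- t1[4] class_id=4, seg=UI → no match; dropped.
After projecting and ordering:
t2.class_id | t1.subject | t1.class_id
8 | CS | 8
8 | Hist | 8

(8, CS, 8); (8, Hist, 8)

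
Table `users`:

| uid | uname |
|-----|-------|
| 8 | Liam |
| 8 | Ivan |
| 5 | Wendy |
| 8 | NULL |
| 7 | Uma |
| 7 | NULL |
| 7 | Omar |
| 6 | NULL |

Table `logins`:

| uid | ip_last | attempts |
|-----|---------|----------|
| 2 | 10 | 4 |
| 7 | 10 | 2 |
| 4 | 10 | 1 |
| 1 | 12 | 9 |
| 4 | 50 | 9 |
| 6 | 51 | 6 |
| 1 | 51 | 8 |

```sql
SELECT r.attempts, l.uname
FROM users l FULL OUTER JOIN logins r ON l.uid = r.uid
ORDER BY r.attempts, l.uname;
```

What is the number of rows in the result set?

FULL OUTER JOIN keeps every row from both sides; unmatched rows get NULL for the other side's columns.
Matching on l.uid = r.uid.
- l (uid=8) has no partner → padded with NULL.
- l (uid=8) has no partner → padded with NULL.
- l (uid=5) has no partner → padded with NULL.
- l (uid=8) has no partner → padded with NULL.
- l (uid=7) pairs with 1 row(s) of r.
- l (uid=7) pairs with 1 row(s) of r.
- l (uid=7) pairs with 1 row(s) of r.
- l (uid=6) pairs with 1 row(s) of r.
- plus 5 unmatched r row(s), each kept with NULL l columns.
Total: 4 matched + 9 padded = 13 rows.

13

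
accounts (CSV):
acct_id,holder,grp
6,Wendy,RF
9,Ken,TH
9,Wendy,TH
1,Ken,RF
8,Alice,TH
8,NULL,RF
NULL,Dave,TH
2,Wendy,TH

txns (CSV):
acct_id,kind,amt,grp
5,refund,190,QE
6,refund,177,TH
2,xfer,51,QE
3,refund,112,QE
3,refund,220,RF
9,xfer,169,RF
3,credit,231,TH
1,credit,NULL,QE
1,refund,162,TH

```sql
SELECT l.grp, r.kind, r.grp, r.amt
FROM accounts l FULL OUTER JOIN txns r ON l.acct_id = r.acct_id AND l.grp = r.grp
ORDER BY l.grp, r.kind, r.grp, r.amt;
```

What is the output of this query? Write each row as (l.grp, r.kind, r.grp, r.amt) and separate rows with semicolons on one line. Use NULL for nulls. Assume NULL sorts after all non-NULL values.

(RF, NULL, NULL, NULL); (RF, NULL, NULL, NULL); (RF, NULL, NULL, NULL); (TH, NULL, NULL, NULL); (TH, NULL, NULL, NULL); (TH, NULL, NULL, NULL); (TH, NULL, NULL, NULL); (TH, NULL, NULL, NULL); (NULL, credit, QE, NULL); (NULL, credit, TH, 231); (NULL, refund, QE, 112); (NULL, refund, QE, 190); (NULL, refund, RF, 220); (NULL, refund, TH, 162); (NULL, refund, TH, 177); (NULL, xfer, QE, 51); (NULL, xfer, RF, 169)

FULL OUTER JOIN keeps every row from both sides; unmatched rows get NULL for the other side's columns.
Matching on l.acct_id = r.acct_id AND l.grp = r.grp. A NULL in a compared column never satisfies the condition.
- l row (acct_id=6, grp=RF): no match → kept, r columns NULL.
- l row (acct_id=9, grp=TH): no match → kept, r columns NULL.
- l row (acct_id=9, grp=TH): no match → kept, r columns NULL.
- l row (acct_id=1, grp=RF): no match → kept, r columns NULL.
- l row (acct_id=8, grp=TH): no match → kept, r columns NULL.
- l row (acct_id=8, grp=RF): no match → kept, r columns NULL.
- l row (acct_id=NULL, grp=TH): no match → kept, r columns NULL.
- l row (acct_id=2, grp=TH): no match → kept, r columns NULL.
- 9 r row(s) had no l match → kept, l columns NULL.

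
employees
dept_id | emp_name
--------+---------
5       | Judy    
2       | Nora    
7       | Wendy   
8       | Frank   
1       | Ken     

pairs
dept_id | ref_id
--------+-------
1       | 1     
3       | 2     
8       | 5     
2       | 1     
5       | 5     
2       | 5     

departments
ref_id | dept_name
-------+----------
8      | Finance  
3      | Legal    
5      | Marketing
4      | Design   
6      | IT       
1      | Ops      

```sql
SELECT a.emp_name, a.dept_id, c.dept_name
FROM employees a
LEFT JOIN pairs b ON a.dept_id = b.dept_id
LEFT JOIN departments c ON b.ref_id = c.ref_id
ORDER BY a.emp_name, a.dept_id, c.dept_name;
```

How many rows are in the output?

6

Evaluate left to right. First `employees a LEFT JOIN pairs b` on dept_id: 6 row(s).
Then LEFT JOIN `departments c` on ref_id: each of those 6 rows is kept; rows whose b.ref_id has no match in c get NULL for c's columns.
Result: 6 row(s).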